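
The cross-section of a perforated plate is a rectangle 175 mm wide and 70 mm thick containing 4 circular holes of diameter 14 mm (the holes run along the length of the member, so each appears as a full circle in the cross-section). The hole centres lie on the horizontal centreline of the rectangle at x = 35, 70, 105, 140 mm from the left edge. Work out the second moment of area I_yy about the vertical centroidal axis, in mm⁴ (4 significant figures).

Treat the section as a set of non-overlapping primitives; coordinates are from the bounding-box lower-left.
Plate: 175 × 70, A = 12 250 mm², x = 87.5 mm, Ī = 31 263 021 mm⁴.
Hole 1 (subtracted): ⌀14, A = 153.938 mm², x = 35 mm, Ī = 1885.74 mm⁴.
Hole 2 (subtracted): ⌀14, A = 153.938 mm², x = 70 mm, Ī = 1885.74 mm⁴.
Hole 3 (subtracted): ⌀14, A = 153.938 mm², x = 105 mm, Ī = 1885.74 mm⁴.
Hole 4 (subtracted): ⌀14, A = 153.938 mm², x = 140 mm, Ī = 1885.74 mm⁴.
By symmetry the centroid is at mid-width, x̄ = 87.5 mm.
Transfer each piece to the vertical centroidal axis using Ī + A·d² with d = x − 87.5:
  plate: d = 0 mm → contributes +31 263 021 mm⁴
  hole 1: d = -52.5 mm → contributes −426 177 mm⁴
  hole 2: d = -17.5 mm → contributes −49029.3 mm⁴
  hole 3: d = 17.5 mm → contributes −49029.3 mm⁴
  hole 4: d = 52.5 mm → contributes −426 177 mm⁴
Total I = 30 312 607 mm⁴.

I_yy ≈ 3.031 × 10⁷ mm⁴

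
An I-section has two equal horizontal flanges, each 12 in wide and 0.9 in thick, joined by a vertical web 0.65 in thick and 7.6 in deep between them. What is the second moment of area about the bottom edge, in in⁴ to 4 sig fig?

Split into non-overlapping primitives; take the origin at the lower-left of the bounding box.
Bottom flange: 12 × 0.9, A = 10.8 in², y = 0.45 in, Ī = 0.729 in⁴.
Web: 0.65 × 7.6, A = 4.94 in², y = 4.7 in, Ī = 23.7779 in⁴.
Top flange: 12 × 0.9, A = 10.8 in², y = 8.95 in, Ī = 0.729 in⁴.
Transfer each piece to the bottom edge using Ī + A·d² with d = y − 0:
  bottom flange: d = 0.45 in → contributes +2.916 in⁴
  web: d = 4.7 in → contributes +132.902 in⁴
  top flange: d = 8.95 in → contributes +865.836 in⁴
Total I = 1001.65 in⁴.

I_base ≈ 1002 in⁴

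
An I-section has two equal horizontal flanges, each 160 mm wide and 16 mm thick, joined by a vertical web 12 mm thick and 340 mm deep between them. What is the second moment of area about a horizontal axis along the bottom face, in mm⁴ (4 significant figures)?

Treat the section as a set of non-overlapping primitives; coordinates are from the bounding-box lower-left.
Bottom flange: 160 × 16, A = 2 560 mm², y = 8 mm, Ī = 54613.3 mm⁴.
Web: 12 × 340, A = 4 080 mm², y = 186 mm, Ī = 39 304 000 mm⁴.
Top flange: 160 × 16, A = 2 560 mm², y = 364 mm, Ī = 54613.3 mm⁴.
Transfer each piece to the bottom edge using Ī + A·d² with d = y − 0:
  bottom flange: d = 8 mm → contributes +218 453 mm⁴
  web: d = 186 mm → contributes +180 455 680 mm⁴
  top flange: d = 364 mm → contributes +339 244 373 mm⁴
Total I = 519 918 507 mm⁴.

I_base ≈ 5.199 × 10⁸ mm⁴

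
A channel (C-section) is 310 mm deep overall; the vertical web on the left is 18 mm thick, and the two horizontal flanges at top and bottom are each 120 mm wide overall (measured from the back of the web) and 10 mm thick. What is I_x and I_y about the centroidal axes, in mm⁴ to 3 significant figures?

I_x ≈ 9.06 × 10⁷ mm⁴, I_y ≈ 7.30 × 10⁶ mm⁴

Decompose the section into non-overlapping parts with the origin at the bottom-left of its bounding rectangle.
Web: 18 × 310, A = 5 580 mm², y = 155 mm, Ī = 44 686 500 mm⁴.
Top flange (beyond web): 102 × 10, A = 1 020 mm², y = 305 mm, Ī = 8 500 mm⁴.
Bottom flange (beyond web): 102 × 10, A = 1 020 mm², y = 5 mm, Ī = 8 500 mm⁴.
By symmetry the centroid is at mid-height, ȳ = 155 mm.
Transfer each piece to the centroidal x-axis using Ī + A·d² with d = y − 155:
  web: d = 0 mm → contributes +44 686 500 mm⁴
  top flange (beyond web): d = 150 mm → contributes +22 958 500 mm⁴
  bottom flange (beyond web): d = -150 mm → contributes +22 958 500 mm⁴
Total I = 90 603 500 mm⁴.
For the y-axis: x̄ = 25.063 mm.
Repeating about the centroidal y-axis gives I_y = 7 297 230 mm⁴.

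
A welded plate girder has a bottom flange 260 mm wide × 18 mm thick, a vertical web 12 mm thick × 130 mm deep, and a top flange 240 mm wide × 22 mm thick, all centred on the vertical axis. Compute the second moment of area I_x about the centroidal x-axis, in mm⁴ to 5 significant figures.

I_x ≈ 5.8399 × 10⁷ mm⁴

Break the section into simple shapes (no overlaps), measuring from the bottom-left corner of the bounding box.
Bottom plate: 260 × 18, A = 4 680 mm², y = 9 mm, Ī = 126 360 mm⁴.
Web plate: 12 × 130, A = 1 560 mm², y = 83 mm, Ī = 2 197 000 mm⁴.
Top plate: 240 × 22, A = 5 280 mm², y = 159 mm, Ī = 212 960 mm⁴.
Centroid: ȳ = ΣA·y / ΣA = 87.77083 mm.
Transfer each piece to the centroidal x-axis using Ī + A·d² with d = y − 87.77083:
  bottom plate: d = -78.77083 mm → contributes +29 165 031 mm⁴
  web plate: d = -4.770833 mm → contributes +2 232 507 mm⁴
  top plate: d = 71.22917 mm → contributes +27 001 537 mm⁴
Total I = 58 399 075 mm⁴.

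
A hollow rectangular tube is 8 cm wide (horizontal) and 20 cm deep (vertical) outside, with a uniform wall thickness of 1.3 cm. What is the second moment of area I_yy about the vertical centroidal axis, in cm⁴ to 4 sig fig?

Break the section into simple shapes (no overlaps), measuring from the bottom-left corner of the bounding box.
Outer rectangle: 8 × 20, A = 160 cm², x = 4 cm, Ī = 853.333 cm⁴.
Inner void (subtracted): 5.4 × 17.4, A = 93.96 cm², x = 4 cm, Ī = 228.323 cm⁴.
By symmetry the centroid is at mid-width, x̄ = 4 cm.
All pieces are centred on the vertical centroidal axis, so I = ΣĪ (holes subtracted) = 625.011 cm⁴.

I_yy ≈ 625.0 cm⁴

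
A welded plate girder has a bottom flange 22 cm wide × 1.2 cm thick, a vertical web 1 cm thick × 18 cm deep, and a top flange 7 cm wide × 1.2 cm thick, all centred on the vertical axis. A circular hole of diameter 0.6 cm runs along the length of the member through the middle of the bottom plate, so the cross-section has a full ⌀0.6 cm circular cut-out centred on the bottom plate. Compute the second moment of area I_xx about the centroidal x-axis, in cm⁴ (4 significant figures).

I_xx ≈ 3120 cm⁴

Split into non-overlapping primitives; take the origin at the lower-left of the bounding box.
Bottom plate: 22 × 1.2, A = 26.4 cm², y = 0.6 cm, Ī = 3.168 cm⁴.
Web plate: 1 × 18, A = 18 cm², y = 10.2 cm, Ī = 486 cm⁴.
Top plate: 7 × 1.2, A = 8.4 cm², y = 19.8 cm, Ī = 1.008 cm⁴.
Hole (subtracted): ⌀0.6, A = 0.282743 cm², y = 0.6 cm, Ī = 0.00636173 cm⁴.
Centroid: ȳ = ΣA·y / ΣA = 6.96134 cm.
Transfer each piece to the centroidal x-axis using Ī + A·d² with d = y − 6.96134:
  bottom plate: d = -6.36134 cm → contributes +1071.49 cm⁴
  web plate: d = 3.23866 cm → contributes +674.801 cm⁴
  top plate: d = 12.8387 cm → contributes +1385.59 cm⁴
  hole: d = -6.36134 cm → contributes −11.448 cm⁴
Total I = 3120.43 cm⁴.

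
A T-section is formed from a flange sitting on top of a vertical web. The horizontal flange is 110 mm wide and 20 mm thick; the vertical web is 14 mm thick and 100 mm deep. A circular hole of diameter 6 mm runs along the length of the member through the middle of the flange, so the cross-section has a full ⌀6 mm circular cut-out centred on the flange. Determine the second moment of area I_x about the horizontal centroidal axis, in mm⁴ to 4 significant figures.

Split into non-overlapping primitives; take the origin at the lower-left of the bounding box.
Flange: 110 × 20, A = 2 200 mm², y = 110 mm, Ī = 73333.3 mm⁴.
Web: 14 × 100, A = 1 400 mm², y = 50 mm, Ī = 1 166 667 mm⁴.
Hole (subtracted): ⌀6, A = 28.2743 mm², y = 110 mm, Ī = 63.6173 mm⁴.
Centroid: ȳ = ΣA·y / ΣA = 86.482 mm.
Transfer each piece to the horizontal centroidal axis using Ī + A·d² with d = y − 86.482:
  flange: d = 23.518 mm → contributes +1 290 150 mm⁴
  web: d = -36.482 mm → contributes +3 029 973 mm⁴
  hole: d = 23.518 mm → contributes −15702.1 mm⁴
Total I = 4 304 421 mm⁴.

I_x ≈ 4.304 × 10⁶ mm⁴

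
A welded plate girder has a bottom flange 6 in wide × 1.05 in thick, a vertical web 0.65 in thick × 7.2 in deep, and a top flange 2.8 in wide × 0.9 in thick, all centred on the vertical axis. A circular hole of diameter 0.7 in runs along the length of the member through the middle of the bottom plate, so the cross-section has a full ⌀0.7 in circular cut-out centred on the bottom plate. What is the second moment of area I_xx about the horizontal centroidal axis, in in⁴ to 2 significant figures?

I_xx ≈ 150 in⁴

Break the section into simple shapes (no overlaps), measuring from the bottom-left corner of the bounding box.
Bottom plate: 6 × 1.05, A = 6.3 in², y = 0.525 in, Ī = 0.5788 in⁴.
Web plate: 0.65 × 7.2, A = 4.68 in², y = 4.65 in, Ī = 20.22 in⁴.
Top plate: 2.8 × 0.9, A = 2.52 in², y = 8.7 in, Ī = 0.1701 in⁴.
Hole (subtracted): ⌀0.7, A = 0.3848 in², y = 0.525 in, Ī = 0.01179 in⁴.
Centroid: ȳ = ΣA·y / ΣA = 3.568 in.
Transfer each piece to the horizontal centroidal axis using Ī + A·d² with d = y − 3.568:
  bottom plate: d = -3.043 in → contributes +58.91 in⁴
  web plate: d = 1.082 in → contributes +25.7 in⁴
  top plate: d = 5.132 in → contributes +66.55 in⁴
  hole: d = -3.043 in → contributes −3.575 in⁴
Total I = 147.6 in⁴.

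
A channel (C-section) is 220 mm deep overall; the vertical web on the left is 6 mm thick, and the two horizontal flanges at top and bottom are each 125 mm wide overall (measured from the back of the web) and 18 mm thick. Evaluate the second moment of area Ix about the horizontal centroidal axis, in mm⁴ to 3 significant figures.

Treat the section as a set of non-overlapping primitives; coordinates are from the bounding-box lower-left.
Web: 6 × 220, A = 1 320 mm², y = 110 mm, Ī = 5 324 000 mm⁴.
Top flange (beyond web): 119 × 18, A = 2 142 mm², y = 211 mm, Ī = 57 834 mm⁴.
Bottom flange (beyond web): 119 × 18, A = 2 142 mm², y = 9 mm, Ī = 57 834 mm⁴.
By symmetry the centroid is at mid-height, ȳ = 110 mm.
Transfer each piece to the horizontal centroidal axis using Ī + A·d² with d = y − 110:
  web: d = 0 mm → contributes +5 324 000 mm⁴
  top flange (beyond web): d = 101 mm → contributes +21 908 376 mm⁴
  bottom flange (beyond web): d = -101 mm → contributes +21 908 376 mm⁴
Total I = 49 140 752 mm⁴.

Ix ≈ 4.91 × 10⁷ mm⁴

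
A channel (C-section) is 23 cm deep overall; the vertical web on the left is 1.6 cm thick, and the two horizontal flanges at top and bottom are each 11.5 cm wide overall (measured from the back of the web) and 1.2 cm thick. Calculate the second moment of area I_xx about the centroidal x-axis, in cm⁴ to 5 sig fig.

Treat the section as a set of non-overlapping primitives; coordinates are from the bounding-box lower-left.
Web: 1.6 × 23, A = 36.8 cm², y = 11.5 cm, Ī = 1622.267 cm⁴.
Top flange (beyond web): 9.9 × 1.2, A = 11.88 cm², y = 22.4 cm, Ī = 1.4256 cm⁴.
Bottom flange (beyond web): 9.9 × 1.2, A = 11.88 cm², y = 0.6 cm, Ī = 1.4256 cm⁴.
By symmetry the centroid is at mid-height, ȳ = 11.5 cm.
Transfer each piece to the centroidal x-axis using Ī + A·d² with d = y − 11.5:
  web: d = 0 cm → contributes +1622.267 cm⁴
  top flange (beyond web): d = 10.9 cm → contributes +1412.888 cm⁴
  bottom flange (beyond web): d = -10.9 cm → contributes +1412.888 cm⁴
Total I = 4448.043 cm⁴.

I_xx ≈ 4448.0 cm⁴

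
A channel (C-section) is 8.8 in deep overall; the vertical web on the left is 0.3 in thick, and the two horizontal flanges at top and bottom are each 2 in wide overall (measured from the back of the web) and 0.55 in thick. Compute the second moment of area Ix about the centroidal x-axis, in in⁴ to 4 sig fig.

Ix ≈ 48.90 in⁴

Split into non-overlapping primitives; take the origin at the lower-left of the bounding box.
Web: 0.3 × 8.8, A = 2.64 in², y = 4.4 in, Ī = 17.0368 in⁴.
Top flange (beyond web): 1.7 × 0.55, A = 0.935 in², y = 8.525 in, Ī = 0.0235698 in⁴.
Bottom flange (beyond web): 1.7 × 0.55, A = 0.935 in², y = 0.275 in, Ī = 0.0235698 in⁴.
By symmetry the centroid is at mid-height, ȳ = 4.4 in.
Transfer each piece to the centroidal x-axis using Ī + A·d² with d = y − 4.4:
  web: d = 0 in → contributes +17.0368 in⁴
  top flange (beyond web): d = 4.125 in → contributes +15.9332 in⁴
  bottom flange (beyond web): d = -4.125 in → contributes +15.9332 in⁴
Total I = 48.9032 in⁴.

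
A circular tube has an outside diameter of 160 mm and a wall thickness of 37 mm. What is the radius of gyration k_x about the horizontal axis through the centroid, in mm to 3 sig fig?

k_x ≈ 45.4 mm

Decompose the section into non-overlapping parts with the origin at the bottom-left of its bounding rectangle.
Outer circle: ⌀160, A = 20 106 mm², y = 80 mm, Ī = 32 169 909 mm⁴.
Bore (subtracted): ⌀86, A = 5808.8 mm², y = 80 mm, Ī = 2 685 120 mm⁴.
By symmetry the centroid is at mid-height, ȳ = 80 mm.
All pieces are centred on the horizontal axis through the centroid, so I = ΣĪ (holes subtracted) = 29 484 789 mm⁴.
Radius of gyration: k = √(I/A) = √(29 484 789 / 14 297) = 45.412 mm.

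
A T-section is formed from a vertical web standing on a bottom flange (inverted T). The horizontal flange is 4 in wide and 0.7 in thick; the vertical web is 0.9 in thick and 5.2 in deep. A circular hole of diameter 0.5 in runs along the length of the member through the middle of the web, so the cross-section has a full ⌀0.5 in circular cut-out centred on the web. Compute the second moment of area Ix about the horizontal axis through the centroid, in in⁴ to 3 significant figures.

Ix ≈ 25.7 in⁴

Treat the section as a set of non-overlapping primitives; coordinates are from the bounding-box lower-left.
Flange: 4 × 0.7, A = 2.8 in², y = 0.35 in, Ī = 0.11433 in⁴.
Web: 0.9 × 5.2, A = 4.68 in², y = 3.3 in, Ī = 10.546 in⁴.
Hole (subtracted): ⌀0.5, A = 0.19635 in², y = 3.3 in, Ī = 0.003068 in⁴.
Centroid: ȳ = ΣA·y / ΣA = 2.166 in.
Transfer each piece to the horizontal axis through the centroid using Ī + A·d² with d = y − 2.166:
  flange: d = -1.816 in → contributes +9.3479 in⁴
  web: d = 1.134 in → contributes +16.564 in⁴
  hole: d = 1.134 in → contributes −0.25559 in⁴
Total I = 25.657 in⁴.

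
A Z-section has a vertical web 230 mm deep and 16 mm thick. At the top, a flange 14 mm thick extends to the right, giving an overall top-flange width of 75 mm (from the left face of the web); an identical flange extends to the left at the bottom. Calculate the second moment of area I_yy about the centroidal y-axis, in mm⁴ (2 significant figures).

I_yy ≈ 2.9 × 10⁶ mm⁴

Decompose the section into non-overlapping parts with the origin at the bottom-left of its bounding rectangle.
Web: 16 × 230, A = 3 680 mm², x = 67 mm, Ī = 78 507 mm⁴.
Top flange (beyond web): 59 × 14, A = 826 mm², x = 104.5 mm, Ī = 239 609 mm⁴.
Bottom flange (beyond web): 59 × 14, A = 826 mm², x = 29.5 mm, Ī = 239 609 mm⁴.
Centroid: x̄ = ΣA·x / ΣA = 67 mm.
Transfer each piece to the centroidal y-axis using Ī + A·d² with d = x − 67:
  web: d = 0 mm → contributes +78 507 mm⁴
  top flange (beyond web): d = 37.5 mm → contributes +1 401 171 mm⁴
  bottom flange (beyond web): d = -37.5 mm → contributes +1 401 171 mm⁴
Total I = 2 880 849 mm⁴.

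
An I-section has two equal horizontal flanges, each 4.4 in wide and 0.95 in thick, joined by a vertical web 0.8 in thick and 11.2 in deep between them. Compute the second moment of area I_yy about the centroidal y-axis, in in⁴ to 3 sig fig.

Split into non-overlapping primitives; take the origin at the lower-left of the bounding box.
Bottom flange: 4.4 × 0.95, A = 4.18 in², x = 2.2 in, Ī = 6.7437 in⁴.
Web: 0.8 × 11.2, A = 8.96 in², x = 2.2 in, Ī = 0.47787 in⁴.
Top flange: 4.4 × 0.95, A = 4.18 in², x = 2.2 in, Ī = 6.7437 in⁴.
By symmetry the centroid is at mid-width, x̄ = 2.2 in.
All pieces are centred on the centroidal y-axis, so I = ΣĪ = 13.965 in⁴.

I_yy ≈ 14.0 in⁴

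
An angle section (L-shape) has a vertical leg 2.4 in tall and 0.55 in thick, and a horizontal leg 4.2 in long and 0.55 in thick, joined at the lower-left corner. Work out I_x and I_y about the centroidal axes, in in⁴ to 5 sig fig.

Treat the section as a set of non-overlapping primitives; coordinates are from the bounding-box lower-left.
Vertical leg: 0.55 × 2.4, A = 1.32 in², y = 1.2 in, Ī = 0.6336 in⁴.
Horizontal leg (remainder): 3.65 × 0.55, A = 2.0075 in², y = 0.275 in, Ī = 0.05060573 in⁴.
Centroid: ȳ = ΣA·y / ΣA = 0.6419421 in.
Transfer each piece to the centroidal x-axis using Ī + A·d² with d = y − 0.6419421:
  vertical leg: d = 0.5580579 in → contributes +1.044686 in⁴
  horizontal leg (remainder): d = -0.3669421 in → contributes +0.3209087 in⁴
Total I = 1.365594 in⁴.
For the y-axis: x̄ = 1.541942 in.
Repeating about the centroidal y-axis gives I_y = 5.773982 in⁴.

I_x ≈ 1.3656 in⁴, I_y ≈ 5.7740 in⁴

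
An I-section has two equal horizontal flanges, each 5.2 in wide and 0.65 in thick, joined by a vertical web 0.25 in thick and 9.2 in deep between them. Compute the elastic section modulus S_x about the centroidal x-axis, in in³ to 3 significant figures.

S_x ≈ 34.4 in³

Break the section into simple shapes (no overlaps), measuring from the bottom-left corner of the bounding box.
Bottom flange: 5.2 × 0.65, A = 3.38 in², y = 0.325 in, Ī = 0.119 in⁴.
Web: 0.25 × 9.2, A = 2.3 in², y = 5.25 in, Ī = 16.223 in⁴.
Top flange: 5.2 × 0.65, A = 3.38 in², y = 10.175 in, Ī = 0.119 in⁴.
By symmetry the centroid is at mid-height, ȳ = 5.25 in.
Transfer each piece to the centroidal x-axis using Ī + A·d² with d = y − 5.25:
  bottom flange: d = -4.925 in → contributes +82.103 in⁴
  web: d = 0 in → contributes +16.223 in⁴
  top flange: d = 4.925 in → contributes +82.103 in⁴
Total I = 180.43 in⁴.
Extreme fibre distance c = 5.25 in; S = I/c = 34.367 in³.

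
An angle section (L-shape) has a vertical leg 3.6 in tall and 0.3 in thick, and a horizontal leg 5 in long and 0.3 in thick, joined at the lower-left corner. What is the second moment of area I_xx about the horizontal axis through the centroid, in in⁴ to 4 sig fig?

I_xx ≈ 2.842 in⁴

Decompose the section into non-overlapping parts with the origin at the bottom-left of its bounding rectangle.
Vertical leg: 0.3 × 3.6, A = 1.08 in², y = 1.8 in, Ī = 1.1664 in⁴.
Horizontal leg (remainder): 4.7 × 0.3, A = 1.41 in², y = 0.15 in, Ī = 0.010575 in⁴.
Centroid: ȳ = ΣA·y / ΣA = 0.865663 in.
Transfer each piece to the horizontal axis through the centroid using Ī + A·d² with d = y − 0.865663:
  vertical leg: d = 0.934337 in → contributes +2.10923 in⁴
  horizontal leg (remainder): d = -0.715663 in → contributes +0.732739 in⁴
Total I = 2.84196 in⁴.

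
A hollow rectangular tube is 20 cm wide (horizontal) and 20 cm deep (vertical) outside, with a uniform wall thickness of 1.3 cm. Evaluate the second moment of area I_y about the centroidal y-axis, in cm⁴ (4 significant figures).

Split into non-overlapping primitives; take the origin at the lower-left of the bounding box.
Outer rectangle: 20 × 20, A = 400 cm², x = 10 cm, Ī = 13333.3 cm⁴.
Inner void (subtracted): 17.4 × 17.4, A = 302.76 cm², x = 10 cm, Ī = 7638.63 cm⁴.
By symmetry the centroid is at mid-width, x̄ = 10 cm.
All pieces are centred on the centroidal y-axis, so I = ΣĪ (holes subtracted) = 5694.7 cm⁴.

I_y ≈ 5695 cm⁴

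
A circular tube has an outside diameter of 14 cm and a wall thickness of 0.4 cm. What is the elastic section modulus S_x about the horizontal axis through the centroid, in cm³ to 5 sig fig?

Treat the section as a set of non-overlapping primitives; coordinates are from the bounding-box lower-left.
Outer circle: ⌀14, A = 153.938 cm², y = 7 cm, Ī = 1885.741 cm⁴.
Bore (subtracted): ⌀13.2, A = 136.8478 cm², y = 7 cm, Ī = 1490.272 cm⁴.
By symmetry the centroid is at mid-height, ȳ = 7 cm.
All pieces are centred on the horizontal axis through the centroid, so I = ΣĪ (holes subtracted) = 395.4687 cm⁴.
Extreme fibre distance c = 7 cm; S = I/c = 56.49553 cm³.

S_x ≈ 56.496 cm³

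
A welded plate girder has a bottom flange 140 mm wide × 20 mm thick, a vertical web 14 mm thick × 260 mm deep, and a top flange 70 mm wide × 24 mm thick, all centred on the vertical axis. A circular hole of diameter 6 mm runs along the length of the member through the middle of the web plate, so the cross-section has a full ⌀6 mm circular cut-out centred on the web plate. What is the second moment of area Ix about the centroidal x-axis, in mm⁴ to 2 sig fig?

Ix ≈ 1.1 × 10⁸ mm⁴

Break the section into simple shapes (no overlaps), measuring from the bottom-left corner of the bounding box.
Bottom plate: 140 × 20, A = 2 800 mm², y = 10 mm, Ī = 93 333 mm⁴.
Web plate: 14 × 260, A = 3 640 mm², y = 150 mm, Ī = 20 505 333 mm⁴.
Top plate: 70 × 24, A = 1 680 mm², y = 292 mm, Ī = 80 640 mm⁴.
Hole (subtracted): ⌀6, A = 28.27 mm², y = 150 mm, Ī = 63.62 mm⁴.
Centroid: ȳ = ΣA·y / ΣA = 131 mm.
Transfer each piece to the centroidal x-axis using Ī + A·d² with d = y − 131:
  bottom plate: d = -121 mm → contributes +41 113 493 mm⁴
  web plate: d = 18.96 mm → contributes +21 814 203 mm⁴
  top plate: d = 161 mm → contributes +43 607 680 mm⁴
  hole: d = 18.96 mm → contributes −10 230 mm⁴
Total I = 106 525 145 mm⁴.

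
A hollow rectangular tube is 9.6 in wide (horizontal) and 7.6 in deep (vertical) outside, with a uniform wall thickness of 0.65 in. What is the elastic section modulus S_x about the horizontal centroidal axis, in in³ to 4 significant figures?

Break the section into simple shapes (no overlaps), measuring from the bottom-left corner of the bounding box.
Outer rectangle: 9.6 × 7.6, A = 72.96 in², y = 3.8 in, Ī = 351.181 in⁴.
Inner void (subtracted): 8.3 × 6.3, A = 52.29 in², y = 3.8 in, Ī = 172.949 in⁴.
By symmetry the centroid is at mid-height, ȳ = 3.8 in.
All pieces are centred on the horizontal centroidal axis, so I = ΣĪ (holes subtracted) = 178.232 in⁴.
Extreme fibre distance c = 3.8 in; S = I/c = 46.9031 in³.

S_x ≈ 46.90 in³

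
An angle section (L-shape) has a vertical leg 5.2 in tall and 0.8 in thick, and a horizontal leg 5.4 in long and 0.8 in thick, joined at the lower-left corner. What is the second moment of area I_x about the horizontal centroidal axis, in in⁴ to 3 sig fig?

Break the section into simple shapes (no overlaps), measuring from the bottom-left corner of the bounding box.
Vertical leg: 0.8 × 5.2, A = 4.16 in², y = 2.6 in, Ī = 9.3739 in⁴.
Horizontal leg (remainder): 4.6 × 0.8, A = 3.68 in², y = 0.4 in, Ī = 0.19627 in⁴.
Centroid: ȳ = ΣA·y / ΣA = 1.5673 in.
Transfer each piece to the horizontal centroidal axis using Ī + A·d² with d = y − 1.5673:
  vertical leg: d = 1.0327 in → contributes +13.81 in⁴
  horizontal leg (remainder): d = -1.1673 in → contributes +5.211 in⁴
Total I = 19.021 in⁴.

I_x ≈ 19.0 in⁴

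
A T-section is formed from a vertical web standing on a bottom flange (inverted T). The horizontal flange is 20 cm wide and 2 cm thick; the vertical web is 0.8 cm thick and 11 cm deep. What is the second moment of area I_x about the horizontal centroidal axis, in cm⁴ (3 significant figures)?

I_x ≈ 407 cm⁴

Decompose the section into non-overlapping parts with the origin at the bottom-left of its bounding rectangle.
Flange: 20 × 2, A = 40 cm², y = 1 cm, Ī = 13.333 cm⁴.
Web: 0.8 × 11, A = 8.8 cm², y = 7.5 cm, Ī = 88.733 cm⁴.
Centroid: ȳ = ΣA·y / ΣA = 2.1721 cm.
Transfer each piece to the horizontal centroidal axis using Ī + A·d² with d = y − 2.1721:
  flange: d = -1.1721 cm → contributes +68.289 cm⁴
  web: d = 5.3279 cm → contributes +338.53 cm⁴
Total I = 406.82 cm⁴.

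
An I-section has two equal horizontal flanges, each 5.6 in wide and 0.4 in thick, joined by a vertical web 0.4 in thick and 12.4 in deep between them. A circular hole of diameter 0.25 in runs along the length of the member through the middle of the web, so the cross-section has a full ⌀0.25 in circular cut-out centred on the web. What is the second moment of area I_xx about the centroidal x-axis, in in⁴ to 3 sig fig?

Break the section into simple shapes (no overlaps), measuring from the bottom-left corner of the bounding box.
Bottom flange: 5.6 × 0.4, A = 2.24 in², y = 0.2 in, Ī = 0.029867 in⁴.
Web: 0.4 × 12.4, A = 4.96 in², y = 6.6 in, Ī = 63.554 in⁴.
Top flange: 5.6 × 0.4, A = 2.24 in², y = 13 in, Ī = 0.029867 in⁴.
Hole (subtracted): ⌀0.25, A = 0.049087 in², y = 6.6 in, Ī = 0.00019175 in⁴.
By symmetry the centroid is at mid-height, ȳ = 6.6 in.
Transfer each piece to the centroidal x-axis using Ī + A·d² with d = y − 6.6:
  bottom flange: d = -6.4 in → contributes +91.78 in⁴
  web: d = 0 in → contributes +63.554 in⁴
  top flange: d = 6.4 in → contributes +91.78 in⁴
  hole: d = 0 in → contributes −0.00019175 in⁴
Total I = 247.11 in⁴.

I_xx ≈ 247 in⁴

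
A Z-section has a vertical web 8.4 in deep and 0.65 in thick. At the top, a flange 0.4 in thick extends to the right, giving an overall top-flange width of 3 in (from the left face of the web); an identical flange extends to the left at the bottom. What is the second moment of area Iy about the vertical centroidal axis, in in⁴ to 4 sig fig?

Treat the section as a set of non-overlapping primitives; coordinates are from the bounding-box lower-left.
Web: 0.65 × 8.4, A = 5.46 in², x = 2.675 in, Ī = 0.192238 in⁴.
Top flange (beyond web): 2.35 × 0.4, A = 0.94 in², x = 4.175 in, Ī = 0.432596 in⁴.
Bottom flange (beyond web): 2.35 × 0.4, A = 0.94 in², x = 1.175 in, Ī = 0.432596 in⁴.
Centroid: x̄ = ΣA·x / ΣA = 2.675 in.
Transfer each piece to the vertical centroidal axis using Ī + A·d² with d = x − 2.675:
  web: d = 0 in → contributes +0.192238 in⁴
  top flange (beyond web): d = 1.5 in → contributes +2.5476 in⁴
  bottom flange (beyond web): d = -1.5 in → contributes +2.5476 in⁴
Total I = 5.28743 in⁴.

Iy ≈ 5.287 in⁴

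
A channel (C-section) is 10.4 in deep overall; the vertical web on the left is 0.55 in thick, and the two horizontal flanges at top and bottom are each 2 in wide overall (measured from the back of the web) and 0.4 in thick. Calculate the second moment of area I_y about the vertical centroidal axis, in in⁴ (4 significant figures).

I_y ≈ 1.312 in⁴

Decompose the section into non-overlapping parts with the origin at the bottom-left of its bounding rectangle.
Web: 0.55 × 10.4, A = 5.72 in², x = 0.275 in, Ī = 0.144192 in⁴.
Top flange (beyond web): 1.45 × 0.4, A = 0.58 in², x = 1.275 in, Ī = 0.101621 in⁴.
Bottom flange (beyond web): 1.45 × 0.4, A = 0.58 in², x = 1.275 in, Ī = 0.101621 in⁴.
Centroid: x̄ = ΣA·x / ΣA = 0.443605 in.
Transfer each piece to the vertical centroidal axis using Ī + A·d² with d = x − 0.443605:
  web: d = -0.168605 in → contributes +0.306797 in⁴
  top flange (beyond web): d = 0.831395 in → contributes +0.502527 in⁴
  bottom flange (beyond web): d = 0.831395 in → contributes +0.502527 in⁴
Total I = 1.31185 in⁴.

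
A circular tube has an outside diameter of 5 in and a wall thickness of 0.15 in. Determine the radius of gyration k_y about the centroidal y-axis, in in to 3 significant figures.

Split into non-overlapping primitives; take the origin at the lower-left of the bounding box.
Outer circle: ⌀5, A = 19.635 in², x = 2.5 in, Ī = 30.68 in⁴.
Bore (subtracted): ⌀4.7, A = 17.349 in², x = 2.5 in, Ī = 23.953 in⁴.
By symmetry the centroid is at mid-width, x̄ = 2.5 in.
All pieces are centred on the centroidal y-axis, so I = ΣĪ (holes subtracted) = 6.7265 in⁴.
Radius of gyration: k = √(I/A) = √(6.7265 / 2.2855) = 1.7156 in.

k_y ≈ 1.72 in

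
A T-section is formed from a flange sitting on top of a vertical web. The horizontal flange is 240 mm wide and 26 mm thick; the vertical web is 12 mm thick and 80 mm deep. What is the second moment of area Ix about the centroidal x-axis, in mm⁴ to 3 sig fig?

Break the section into simple shapes (no overlaps), measuring from the bottom-left corner of the bounding box.
Flange: 240 × 26, A = 6 240 mm², y = 93 mm, Ī = 351 520 mm⁴.
Web: 12 × 80, A = 960 mm², y = 40 mm, Ī = 512 000 mm⁴.
Centroid: ȳ = ΣA·y / ΣA = 85.933 mm.
Transfer each piece to the centroidal x-axis using Ī + A·d² with d = y − 85.933:
  flange: d = 7.0667 mm → contributes +663 132 mm⁴
  web: d = -45.933 mm → contributes +2 537 476 mm⁴
Total I = 3 200 608 mm⁴.

Ix ≈ 3.20 × 10⁶ mm⁴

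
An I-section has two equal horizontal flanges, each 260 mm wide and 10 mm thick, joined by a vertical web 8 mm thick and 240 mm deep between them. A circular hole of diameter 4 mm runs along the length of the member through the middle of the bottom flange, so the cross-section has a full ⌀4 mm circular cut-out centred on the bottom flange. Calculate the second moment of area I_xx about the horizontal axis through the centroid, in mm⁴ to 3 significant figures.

I_xx ≈ 9.03 × 10⁷ mm⁴

Split into non-overlapping primitives; take the origin at the lower-left of the bounding box.
Bottom flange: 260 × 10, A = 2 600 mm², y = 5 mm, Ī = 21 667 mm⁴.
Web: 8 × 240, A = 1 920 mm², y = 130 mm, Ī = 9 216 000 mm⁴.
Top flange: 260 × 10, A = 2 600 mm², y = 255 mm, Ī = 21 667 mm⁴.
Hole (subtracted): ⌀4, A = 12.566 mm², y = 5 mm, Ī = 12.566 mm⁴.
Centroid: ȳ = ΣA·y / ΣA = 130.22 mm.
Transfer each piece to the horizontal axis through the centroid using Ī + A·d² with d = y − 130.22:
  bottom flange: d = -125.22 mm → contributes +40 790 449 mm⁴
  web: d = -0.22101 mm → contributes +9 216 094 mm⁴
  top flange: d = 124.78 mm → contributes +40 503 139 mm⁴
  hole: d = -125.22 mm → contributes −197 057 mm⁴
Total I = 90 312 624 mm⁴.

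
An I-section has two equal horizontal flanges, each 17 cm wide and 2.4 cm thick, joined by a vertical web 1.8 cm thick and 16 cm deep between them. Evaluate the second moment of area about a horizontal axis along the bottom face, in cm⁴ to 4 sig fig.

I_base ≈ 1.950 × 10⁴ cm⁴

Treat the section as a set of non-overlapping primitives; coordinates are from the bounding-box lower-left.
Bottom flange: 17 × 2.4, A = 40.8 cm², y = 1.2 cm, Ī = 19.584 cm⁴.
Web: 1.8 × 16, A = 28.8 cm², y = 10.4 cm, Ī = 614.4 cm⁴.
Top flange: 17 × 2.4, A = 40.8 cm², y = 19.6 cm, Ī = 19.584 cm⁴.
Transfer each piece to the bottom edge using Ī + A·d² with d = y − 0:
  bottom flange: d = 1.2 cm → contributes +78.336 cm⁴
  web: d = 10.4 cm → contributes +3729.41 cm⁴
  top flange: d = 19.6 cm → contributes +15693.3 cm⁴
Total I = 19501.1 cm⁴.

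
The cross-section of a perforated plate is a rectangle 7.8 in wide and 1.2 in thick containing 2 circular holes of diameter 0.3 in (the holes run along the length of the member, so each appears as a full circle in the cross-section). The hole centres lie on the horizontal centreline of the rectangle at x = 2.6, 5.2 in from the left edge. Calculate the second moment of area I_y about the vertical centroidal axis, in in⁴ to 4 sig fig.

Split into non-overlapping primitives; take the origin at the lower-left of the bounding box.
Plate: 7.8 × 1.2, A = 9.36 in², x = 3.9 in, Ī = 47.4552 in⁴.
Hole 1 (subtracted): ⌀0.3, A = 0.0706858 in², x = 2.6 in, Ī = 0.000397608 in⁴.
Hole 2 (subtracted): ⌀0.3, A = 0.0706858 in², x = 5.2 in, Ī = 0.000397608 in⁴.
By symmetry the centroid is at mid-width, x̄ = 3.9 in.
Transfer each piece to the vertical centroidal axis using Ī + A·d² with d = x − 3.9:
  plate: d = 0 in → contributes +47.4552 in⁴
  hole 1: d = -1.3 in → contributes −0.119857 in⁴
  hole 2: d = 1.3 in → contributes −0.119857 in⁴
Total I = 47.2155 in⁴.

I_y ≈ 47.22 in⁴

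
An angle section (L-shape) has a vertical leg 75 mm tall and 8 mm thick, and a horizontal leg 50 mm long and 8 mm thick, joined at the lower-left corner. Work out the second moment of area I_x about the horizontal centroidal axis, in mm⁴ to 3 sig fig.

I_x ≈ 5.25 × 10⁵ mm⁴

Break the section into simple shapes (no overlaps), measuring from the bottom-left corner of the bounding box.
Vertical leg: 8 × 75, A = 600 mm², y = 37.5 mm, Ī = 281 250 mm⁴.
Horizontal leg (remainder): 42 × 8, A = 336 mm², y = 4 mm, Ī = 1 792 mm⁴.
Centroid: ȳ = ΣA·y / ΣA = 25.474 mm.
Transfer each piece to the horizontal centroidal axis using Ī + A·d² with d = y − 25.474:
  vertical leg: d = 12.026 mm → contributes +368 020 mm⁴
  horizontal leg (remainder): d = -21.474 mm → contributes +156 738 mm⁴
Total I = 524 757 mm⁴.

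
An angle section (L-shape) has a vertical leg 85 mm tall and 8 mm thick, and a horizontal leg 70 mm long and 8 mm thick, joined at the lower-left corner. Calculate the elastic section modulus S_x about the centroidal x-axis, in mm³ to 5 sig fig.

S_x ≈ 1.4253 × 10⁴ mm³

Decompose the section into non-overlapping parts with the origin at the bottom-left of its bounding rectangle.
Vertical leg: 8 × 85, A = 680 mm², y = 42.5 mm, Ī = 409416.7 mm⁴.
Horizontal leg (remainder): 62 × 8, A = 496 mm², y = 4 mm, Ī = 2645.333 mm⁴.
Centroid: ȳ = ΣA·y / ΣA = 26.2619 mm.
Transfer each piece to the centroidal x-axis using Ī + A·d² with d = y − 26.2619:
  vertical leg: d = 16.2381 mm → contributes +588716.2 mm⁴
  horizontal leg (remainder): d = -22.2619 mm → contributes +248459.2 mm⁴
Total I = 837175.3 mm⁴.
Extreme fibre distance c = 58.7381 mm; S = I/c = 14252.68 mm³.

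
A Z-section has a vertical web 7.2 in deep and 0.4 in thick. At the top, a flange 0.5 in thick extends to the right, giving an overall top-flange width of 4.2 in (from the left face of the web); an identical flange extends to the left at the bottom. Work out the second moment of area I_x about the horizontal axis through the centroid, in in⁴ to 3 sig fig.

I_x ≈ 55.2 in⁴

Treat the section as a set of non-overlapping primitives; coordinates are from the bounding-box lower-left.
Web: 0.4 × 7.2, A = 2.88 in², y = 3.6 in, Ī = 12.442 in⁴.
Top flange (beyond web): 3.8 × 0.5, A = 1.9 in², y = 6.95 in, Ī = 0.039583 in⁴.
Bottom flange (beyond web): 3.8 × 0.5, A = 1.9 in², y = 0.25 in, Ī = 0.039583 in⁴.
Centroid: ȳ = ΣA·y / ΣA = 3.6 in.
Transfer each piece to the horizontal axis through the centroid using Ī + A·d² with d = y − 3.6:
  web: d = 0 in → contributes +12.442 in⁴
  top flange (beyond web): d = 3.35 in → contributes +21.362 in⁴
  bottom flange (beyond web): d = -3.35 in → contributes +21.362 in⁴
Total I = 55.166 in⁴.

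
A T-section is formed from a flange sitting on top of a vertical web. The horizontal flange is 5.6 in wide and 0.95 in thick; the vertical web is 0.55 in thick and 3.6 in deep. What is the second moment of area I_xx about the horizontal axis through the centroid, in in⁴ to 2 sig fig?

I_xx ≈ 10 in⁴

Break the section into simple shapes (no overlaps), measuring from the bottom-left corner of the bounding box.
Flange: 5.6 × 0.95, A = 5.32 in², y = 4.075 in, Ī = 0.4001 in⁴.
Web: 0.55 × 3.6, A = 1.98 in², y = 1.8 in, Ī = 2.138 in⁴.
Centroid: ȳ = ΣA·y / ΣA = 3.458 in.
Transfer each piece to the horizontal axis through the centroid using Ī + A·d² with d = y − 3.458:
  flange: d = 0.6171 in → contributes +2.426 in⁴
  web: d = -1.658 in → contributes +7.581 in⁴
Total I = 10.01 in⁴.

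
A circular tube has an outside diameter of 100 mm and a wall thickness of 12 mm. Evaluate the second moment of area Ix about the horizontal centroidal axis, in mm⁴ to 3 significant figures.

Split into non-overlapping primitives; take the origin at the lower-left of the bounding box.
Outer circle: ⌀100, A = 7 854 mm², y = 50 mm, Ī = 4 908 739 mm⁴.
Bore (subtracted): ⌀76, A = 4536.5 mm², y = 50 mm, Ī = 1 637 662 mm⁴.
By symmetry the centroid is at mid-height, ȳ = 50 mm.
All pieces are centred on the horizontal centroidal axis, so I = ΣĪ (holes subtracted) = 3 271 077 mm⁴.

Ix ≈ 3.27 × 10⁶ mm⁴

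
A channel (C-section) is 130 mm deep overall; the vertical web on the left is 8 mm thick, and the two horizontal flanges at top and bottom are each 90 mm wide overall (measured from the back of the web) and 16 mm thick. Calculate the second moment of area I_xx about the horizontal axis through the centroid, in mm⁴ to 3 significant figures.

I_xx ≈ 1.00 × 10⁷ mm⁴

Treat the section as a set of non-overlapping primitives; coordinates are from the bounding-box lower-left.
Web: 8 × 130, A = 1 040 mm², y = 65 mm, Ī = 1 464 667 mm⁴.
Top flange (beyond web): 82 × 16, A = 1 312 mm², y = 122 mm, Ī = 27 989 mm⁴.
Bottom flange (beyond web): 82 × 16, A = 1 312 mm², y = 8 mm, Ī = 27 989 mm⁴.
By symmetry the centroid is at mid-height, ȳ = 65 mm.
Transfer each piece to the horizontal axis through the centroid using Ī + A·d² with d = y − 65:
  web: d = 0 mm → contributes +1 464 667 mm⁴
  top flange (beyond web): d = 57 mm → contributes +4 290 677 mm⁴
  bottom flange (beyond web): d = -57 mm → contributes +4 290 677 mm⁴
Total I = 10 046 021 mm⁴.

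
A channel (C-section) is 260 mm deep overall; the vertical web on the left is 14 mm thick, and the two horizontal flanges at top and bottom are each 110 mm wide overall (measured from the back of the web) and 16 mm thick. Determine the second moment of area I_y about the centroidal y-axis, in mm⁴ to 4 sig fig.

I_y ≈ 7.458 × 10⁶ mm⁴

Break the section into simple shapes (no overlaps), measuring from the bottom-left corner of the bounding box.
Web: 14 × 260, A = 3 640 mm², x = 7 mm, Ī = 59453.3 mm⁴.
Top flange (beyond web): 96 × 16, A = 1 536 mm², x = 62 mm, Ī = 1 179 648 mm⁴.
Bottom flange (beyond web): 96 × 16, A = 1 536 mm², x = 62 mm, Ī = 1 179 648 mm⁴.
Centroid: x̄ = ΣA·x / ΣA = 32.1728 mm.
Transfer each piece to the centroidal y-axis using Ī + A·d² with d = x − 32.1728:
  web: d = -25.1728 mm → contributes +2 366 016 mm⁴
  top flange (beyond web): d = 29.8272 mm → contributes +2 546 166 mm⁴
  bottom flange (beyond web): d = 29.8272 mm → contributes +2 546 166 mm⁴
Total I = 7 458 349 mm⁴.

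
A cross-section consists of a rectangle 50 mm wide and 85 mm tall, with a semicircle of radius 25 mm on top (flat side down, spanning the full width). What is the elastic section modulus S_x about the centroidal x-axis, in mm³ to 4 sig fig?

Split into non-overlapping primitives; take the origin at the lower-left of the bounding box.
Rectangular body: 50 × 85, A = 4 250 mm², y = 42.5 mm, Ī = 2 558 854 mm⁴.
Semicircular cap: semicircle r = 25, A = 981.748 mm², y = 95.6103 mm, Ī = 42873.8 mm⁴.
Centroid: ȳ = ΣA·y / ΣA = 52.4663 mm.
Transfer each piece to the centroidal x-axis using Ī + A·d² with d = y − 52.4663:
  rectangular body: d = -9.96626 mm → contributes +2 980 991 mm⁴
  semicircular cap: d = 43.1441 mm → contributes +1 870 310 mm⁴
Total I = 4 851 301 mm⁴.
Extreme fibre distance c = 57.5337 mm; S = I/c = 84 321 mm³.

S_x ≈ 8.432 × 10⁴ mm³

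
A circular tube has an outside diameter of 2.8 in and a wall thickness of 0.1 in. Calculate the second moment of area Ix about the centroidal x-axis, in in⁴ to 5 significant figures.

Ix ≈ 0.77401 in⁴

Split into non-overlapping primitives; take the origin at the lower-left of the bounding box.
Outer circle: ⌀2.8, A = 6.157522 in², y = 1.4 in, Ī = 3.017186 in⁴.
Bore (subtracted): ⌀2.6, A = 5.309292 in², y = 1.4 in, Ī = 2.243176 in⁴.
By symmetry the centroid is at mid-height, ȳ = 1.4 in.
All pieces are centred on the centroidal x-axis, so I = ΣĪ (holes subtracted) = 0.7740099 in⁴.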